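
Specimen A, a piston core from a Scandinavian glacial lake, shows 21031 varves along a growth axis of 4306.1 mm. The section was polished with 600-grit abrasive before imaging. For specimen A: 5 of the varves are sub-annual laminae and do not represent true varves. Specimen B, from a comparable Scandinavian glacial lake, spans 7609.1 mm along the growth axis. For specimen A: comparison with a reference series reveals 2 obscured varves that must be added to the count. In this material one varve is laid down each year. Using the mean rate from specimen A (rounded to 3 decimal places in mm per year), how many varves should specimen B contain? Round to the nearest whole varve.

Specimen A: adjusted count: 21031 − 5 + 2 = 21028 varves.
A: Extension rate ≈ 4306.1 / 21028 = 0.205 mm per year.
Specimen B: 7609.1 mm / 0.205 mm per year = 37117.56 years ≈ 37118 varves.

37118 varves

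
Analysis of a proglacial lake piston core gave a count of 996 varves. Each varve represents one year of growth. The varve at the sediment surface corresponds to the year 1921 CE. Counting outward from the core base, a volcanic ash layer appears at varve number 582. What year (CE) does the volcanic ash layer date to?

1507 CE

Between varve 582 and the sediment surface there are 996 − 582 = 414 varves.
The varve at the sediment surface is 1921 CE, so the volcanic ash layer dates to 1921 − 414 = 1507 CE.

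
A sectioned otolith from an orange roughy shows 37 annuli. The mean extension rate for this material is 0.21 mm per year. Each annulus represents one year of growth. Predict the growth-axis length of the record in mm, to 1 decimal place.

The record spans 37 years at 0.21 mm per year.
37 years at 0.21 mm/year gives 0.21 × 37 = 7.8 mm.

7.8 mm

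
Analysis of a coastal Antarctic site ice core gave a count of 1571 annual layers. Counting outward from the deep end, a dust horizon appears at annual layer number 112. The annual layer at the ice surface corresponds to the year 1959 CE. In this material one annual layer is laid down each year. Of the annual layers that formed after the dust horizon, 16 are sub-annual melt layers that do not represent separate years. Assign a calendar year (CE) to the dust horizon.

516 CE

1571 − 112 = 1459 annual layers lie beyond the dust horizon toward the ice surface.
1459 − 16 false = 1443 true annual layers after the dust horizon.
The annual layer at the ice surface is 1959 CE, so the dust horizon dates to 1959 − 1443 = 516 CE.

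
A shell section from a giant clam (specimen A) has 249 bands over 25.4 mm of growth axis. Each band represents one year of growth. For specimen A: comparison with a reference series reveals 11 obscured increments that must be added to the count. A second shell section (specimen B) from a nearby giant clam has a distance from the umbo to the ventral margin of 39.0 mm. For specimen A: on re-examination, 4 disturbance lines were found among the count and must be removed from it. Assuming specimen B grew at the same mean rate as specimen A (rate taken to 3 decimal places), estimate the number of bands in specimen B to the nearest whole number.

Specimen A: true band count = 249 − 4 + 11 = 256.
A: 25.4 mm over 256 years gives 25.4 / 256 ≈ 0.099 mm/year.
B spans 39.0 / 0.099 = 393.94 years ≈ 394 bands.

394 bands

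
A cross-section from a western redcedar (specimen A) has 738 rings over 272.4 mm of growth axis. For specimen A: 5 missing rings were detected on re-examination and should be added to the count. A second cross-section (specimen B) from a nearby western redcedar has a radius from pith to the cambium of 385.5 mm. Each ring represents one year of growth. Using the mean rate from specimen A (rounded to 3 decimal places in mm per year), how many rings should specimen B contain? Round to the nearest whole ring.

Specimen A: correcting the raw count gives 738 + 5 = 743 true rings.
A: Extension rate ≈ 272.4 / 743 = 0.367 mm per year.
Specimen B: 385.5 mm / 0.367 mm per year = 1050.41 years ≈ 1050 rings.

1050 rings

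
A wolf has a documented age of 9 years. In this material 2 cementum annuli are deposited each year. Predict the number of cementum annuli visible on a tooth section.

9 years at 2 cementum annuli per year gives 9 × 2 = 18 cementum annuli.
So 18 cementum annuli should be present.

18 cementum annuli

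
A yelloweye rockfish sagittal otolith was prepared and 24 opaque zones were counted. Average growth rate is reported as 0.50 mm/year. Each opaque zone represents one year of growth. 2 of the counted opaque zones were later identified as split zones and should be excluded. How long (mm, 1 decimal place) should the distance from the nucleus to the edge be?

True opaque zone count = 24 − 2 = 22.
22 years at 0.50 mm/year gives 0.50 × 22 = 11.0 mm.

11.0 mm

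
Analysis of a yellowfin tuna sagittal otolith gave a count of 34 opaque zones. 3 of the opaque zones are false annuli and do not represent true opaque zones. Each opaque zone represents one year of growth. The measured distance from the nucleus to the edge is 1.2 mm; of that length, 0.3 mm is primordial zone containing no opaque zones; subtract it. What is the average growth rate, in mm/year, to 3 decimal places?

True opaque zone count = 34 − 3 = 31.
Net length = 1.2 − 0.3 = 0.9 mm.
Mean rate = 0.9 mm / 31 years ≈ 0.029 mm/year.

0.029 mm/year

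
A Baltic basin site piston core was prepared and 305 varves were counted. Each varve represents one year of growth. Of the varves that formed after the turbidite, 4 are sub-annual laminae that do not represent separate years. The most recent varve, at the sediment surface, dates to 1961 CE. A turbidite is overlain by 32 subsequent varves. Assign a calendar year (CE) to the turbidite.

1933 CE

There are 32 varves younger than the turbidite.
32 − 4 false = 28 true varves after the turbidite.
1961 − 28 = 1933 CE.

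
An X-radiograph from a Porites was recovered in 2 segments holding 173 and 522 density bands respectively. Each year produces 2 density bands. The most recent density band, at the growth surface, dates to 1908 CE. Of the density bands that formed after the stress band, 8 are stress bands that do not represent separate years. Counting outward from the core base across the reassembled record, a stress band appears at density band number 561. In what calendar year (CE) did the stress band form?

1845 CE

Total density bands = 173 + 522 = 695.
Between density band 561 and the growth surface there are 695 − 561 = 134 density bands.
134 − 8 false = 126 true density bands after the stress band.
Dividing by 2 density bands per year: 126 / 2 = 63 years.
Counting back 63 years from 1908 CE places the stress band in 1908 − 63 = 1845 CE.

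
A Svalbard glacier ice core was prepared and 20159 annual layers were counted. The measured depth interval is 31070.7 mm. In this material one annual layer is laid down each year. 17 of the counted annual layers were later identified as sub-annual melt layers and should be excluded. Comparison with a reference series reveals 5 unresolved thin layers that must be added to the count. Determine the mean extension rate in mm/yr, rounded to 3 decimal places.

1.542 mm/yr

After corrections the count is 20159 − 17 + 5 = 20147 annual layers.
31070.7 mm over 20147 years gives 31070.7 / 20147 ≈ 1.542 mm/yr.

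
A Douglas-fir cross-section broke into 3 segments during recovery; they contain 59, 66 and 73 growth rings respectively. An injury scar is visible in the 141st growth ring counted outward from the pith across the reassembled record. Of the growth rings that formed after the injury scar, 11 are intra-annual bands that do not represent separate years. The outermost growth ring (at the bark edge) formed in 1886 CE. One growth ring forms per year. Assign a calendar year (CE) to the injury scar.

Total growth rings = 59 + 66 + 73 = 198.
198 − 141 = 57 growth rings lie beyond the injury scar toward the bark edge.
57 − 11 false = 46 true growth rings after the injury scar.
1886 − 46 = 1840 CE.

1840 CE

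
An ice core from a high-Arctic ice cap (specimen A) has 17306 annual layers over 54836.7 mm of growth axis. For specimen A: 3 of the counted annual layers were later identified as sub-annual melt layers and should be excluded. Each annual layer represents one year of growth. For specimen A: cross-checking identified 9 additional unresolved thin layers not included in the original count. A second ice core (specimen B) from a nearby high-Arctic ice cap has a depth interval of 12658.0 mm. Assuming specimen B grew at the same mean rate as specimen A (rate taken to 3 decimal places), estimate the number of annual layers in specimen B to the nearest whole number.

3996 annual layers

Specimen A: after corrections the count is 17306 − 3 + 9 = 17312 annual layers.
A: Mean rate = 54836.7 mm / 17312 years ≈ 3.168 mm/year.
For B, 12658.0 / 3.168 = 3995.58 years ≈ 3996 annual layers.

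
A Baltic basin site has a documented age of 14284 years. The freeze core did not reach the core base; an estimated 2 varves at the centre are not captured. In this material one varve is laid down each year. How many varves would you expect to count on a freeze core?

14282 varves

Expected varves over 14284 years: 14284.
Less the 2 uncaptured varves: 14284 − 2 = 14282.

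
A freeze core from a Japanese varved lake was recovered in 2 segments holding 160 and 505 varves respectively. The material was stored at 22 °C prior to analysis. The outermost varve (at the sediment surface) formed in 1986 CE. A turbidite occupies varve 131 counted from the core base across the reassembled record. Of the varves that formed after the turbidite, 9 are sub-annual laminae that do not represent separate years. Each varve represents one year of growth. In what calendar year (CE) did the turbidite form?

1461 CE

Total varves = 160 + 505 = 665.
The turbidite sits at varve 131 from the core base, so 665 − 131 = 534 varves formed after it.
534 − 9 false = 525 true varves after the turbidite.
1986 − 525 = 1461 CE.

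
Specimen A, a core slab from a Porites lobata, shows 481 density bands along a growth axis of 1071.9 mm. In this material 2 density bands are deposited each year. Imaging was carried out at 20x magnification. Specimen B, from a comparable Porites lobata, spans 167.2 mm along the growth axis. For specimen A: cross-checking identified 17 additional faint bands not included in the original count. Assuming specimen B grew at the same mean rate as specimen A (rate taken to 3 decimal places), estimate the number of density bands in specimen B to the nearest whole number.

78 density bands

Specimen A: after corrections the count is 481 + 17 = 498 density bands.
Specimen A: with 2 density bands per year, 498 / 2 = 249 years.
A: 1071.9 mm over 249 years gives 1071.9 / 249 ≈ 4.305 mm per year.
B spans 167.2 / 4.305 = 38.84 years; at 2 density bands per year that is 38.84 × 2 ≈ 78 density bands.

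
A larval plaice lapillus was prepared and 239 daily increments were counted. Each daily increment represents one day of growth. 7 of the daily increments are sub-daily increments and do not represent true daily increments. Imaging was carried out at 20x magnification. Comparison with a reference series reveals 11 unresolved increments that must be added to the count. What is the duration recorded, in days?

Adjusted count: 239 − 7 + 11 = 243 daily increments.
At one daily increment per day, that is 243 days.

243 days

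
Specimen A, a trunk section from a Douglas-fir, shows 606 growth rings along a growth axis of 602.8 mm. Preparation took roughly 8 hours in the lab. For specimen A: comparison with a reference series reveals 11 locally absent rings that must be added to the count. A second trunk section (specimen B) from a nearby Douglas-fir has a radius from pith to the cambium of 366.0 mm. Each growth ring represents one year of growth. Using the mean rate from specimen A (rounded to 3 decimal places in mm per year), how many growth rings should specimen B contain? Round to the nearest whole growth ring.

Specimen A: true growth ring count = 606 + 11 = 617.
A: Mean rate = 602.8 mm / 617 years ≈ 0.977 mm per year.
B spans 366.0 / 0.977 = 374.62 years ≈ 375 growth rings.

375 growth rings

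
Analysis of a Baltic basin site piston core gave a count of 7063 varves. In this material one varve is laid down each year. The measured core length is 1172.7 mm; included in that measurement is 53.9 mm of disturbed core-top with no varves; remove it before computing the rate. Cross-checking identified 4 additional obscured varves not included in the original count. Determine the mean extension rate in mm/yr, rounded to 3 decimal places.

Adjusted count: 7063 + 4 = 7067 varves.
Net length = 1172.7 − 53.9 = 1118.8 mm.
Mean rate = 1118.8 mm / 7067 years ≈ 0.158 mm/yr.

0.158 mm/yr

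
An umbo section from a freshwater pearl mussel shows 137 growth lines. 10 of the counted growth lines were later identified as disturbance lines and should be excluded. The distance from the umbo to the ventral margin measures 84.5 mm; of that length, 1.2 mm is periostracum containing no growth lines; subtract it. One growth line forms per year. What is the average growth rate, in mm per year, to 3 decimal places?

0.656 mm per year

True growth line count = 137 − 10 = 127.
The growth record spans 84.5 − 1.2 = 83.3 mm.
83.3 mm over 127 years gives 83.3 / 127 ≈ 0.656 mm per year.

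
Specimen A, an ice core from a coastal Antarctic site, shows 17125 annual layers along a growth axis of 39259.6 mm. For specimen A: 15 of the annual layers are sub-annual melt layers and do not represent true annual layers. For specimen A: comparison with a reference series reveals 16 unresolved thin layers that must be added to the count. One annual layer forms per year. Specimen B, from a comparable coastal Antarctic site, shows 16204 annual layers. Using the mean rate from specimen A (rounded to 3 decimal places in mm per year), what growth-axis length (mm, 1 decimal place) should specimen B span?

37139.6 mm

Specimen A: correcting the raw count gives 17125 − 15 + 16 = 17126 true annual layers.
A: Extension rate ≈ 39259.6 / 17126 = 2.292 mm per year.
B's length ≈ 2.292 × 16204 = 37139.6 mm.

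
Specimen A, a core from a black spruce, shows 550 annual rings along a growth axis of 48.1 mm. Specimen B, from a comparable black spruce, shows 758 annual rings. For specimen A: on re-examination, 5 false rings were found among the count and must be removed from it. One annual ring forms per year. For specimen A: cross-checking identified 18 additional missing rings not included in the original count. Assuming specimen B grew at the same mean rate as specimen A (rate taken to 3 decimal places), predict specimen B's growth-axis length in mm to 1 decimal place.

64.4 mm

Specimen A: after corrections the count is 550 − 5 + 18 = 563 annual rings.
A: 48.1 mm over 563 years gives 48.1 / 563 ≈ 0.085 mm/yr.
Length of B = 0.085 × 758 = 64.4 mm.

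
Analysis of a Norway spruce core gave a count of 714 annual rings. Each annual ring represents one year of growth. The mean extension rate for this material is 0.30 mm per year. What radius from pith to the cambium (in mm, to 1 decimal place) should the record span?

The record spans 714 years at 0.30 mm per year.
Length ≈ 0.30 × 714 = 214.2 mm.

214.2 mm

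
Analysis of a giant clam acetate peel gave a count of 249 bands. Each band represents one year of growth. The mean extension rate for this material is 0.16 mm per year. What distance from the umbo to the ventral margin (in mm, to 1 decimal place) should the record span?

249 years of growth are recorded.
Length ≈ 0.16 × 249 = 39.8 mm.

39.8 mm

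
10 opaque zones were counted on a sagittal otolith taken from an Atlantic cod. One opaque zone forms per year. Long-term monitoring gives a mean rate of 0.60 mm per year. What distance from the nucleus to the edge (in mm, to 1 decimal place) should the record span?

6.0 mm

The record spans 10 years at 0.60 mm per year.
Length ≈ 0.60 × 10 = 6.0 mm.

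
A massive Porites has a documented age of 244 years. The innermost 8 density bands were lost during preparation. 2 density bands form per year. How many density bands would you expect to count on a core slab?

Expected density bands: 244 × 2 = 488.
Less the 8 uncaptured density bands: 488 − 8 = 480.

480 density bands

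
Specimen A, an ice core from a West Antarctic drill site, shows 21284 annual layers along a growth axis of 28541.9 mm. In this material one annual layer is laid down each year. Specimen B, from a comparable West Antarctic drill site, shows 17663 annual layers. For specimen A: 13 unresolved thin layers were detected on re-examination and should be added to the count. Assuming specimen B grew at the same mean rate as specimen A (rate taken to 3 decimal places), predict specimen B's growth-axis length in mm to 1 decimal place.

23668.4 mm

Specimen A: adjusted count: 21284 + 13 = 21297 annual layers.
A: 28541.9 mm over 21297 years gives 28541.9 / 21297 ≈ 1.340 mm/year.
Length of B = 1.340 × 17663 = 23668.4 mm.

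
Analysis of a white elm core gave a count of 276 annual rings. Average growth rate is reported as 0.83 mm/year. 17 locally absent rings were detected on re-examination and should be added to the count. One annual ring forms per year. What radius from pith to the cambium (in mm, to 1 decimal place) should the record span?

Correcting the raw count gives 276 + 17 = 293 true annual rings.
Predicted length = 0.83 mm/year × 293 years = 243.2 mm.

243.2 mm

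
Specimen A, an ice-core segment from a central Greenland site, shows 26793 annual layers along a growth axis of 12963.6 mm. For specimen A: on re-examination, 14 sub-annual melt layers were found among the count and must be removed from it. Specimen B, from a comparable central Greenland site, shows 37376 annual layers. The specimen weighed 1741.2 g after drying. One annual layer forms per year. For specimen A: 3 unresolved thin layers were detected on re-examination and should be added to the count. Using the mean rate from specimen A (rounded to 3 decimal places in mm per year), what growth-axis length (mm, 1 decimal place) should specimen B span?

Specimen A: correcting the raw count gives 26793 − 14 + 3 = 26782 true annual layers.
A: 12963.6 mm over 26782 years gives 12963.6 / 26782 ≈ 0.484 mm per year.
For B, 0.484 mm/year × 37376 years = 18090.0 mm.

18090.0 mm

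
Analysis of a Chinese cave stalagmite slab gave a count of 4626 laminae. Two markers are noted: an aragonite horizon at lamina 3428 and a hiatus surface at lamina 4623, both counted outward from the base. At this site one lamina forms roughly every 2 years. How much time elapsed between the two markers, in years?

2390 yr

Separation: 4623 − 3428 = 1195 laminae.
At 2 years per lamina, 1195 × 2 = 2390 years.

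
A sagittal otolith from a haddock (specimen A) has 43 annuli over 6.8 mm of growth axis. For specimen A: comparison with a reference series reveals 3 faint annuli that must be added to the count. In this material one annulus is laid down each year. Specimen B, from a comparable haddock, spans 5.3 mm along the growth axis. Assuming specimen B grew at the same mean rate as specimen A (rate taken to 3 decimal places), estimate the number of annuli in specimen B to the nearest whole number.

Specimen A: after corrections the count is 43 + 3 = 46 annuli.
A: 6.8 mm over 46 years gives 6.8 / 46 ≈ 0.148 mm/yr.
Specimen B: 5.3 mm / 0.148 mm per year = 35.81 years ≈ 36 annuli.

36 annuli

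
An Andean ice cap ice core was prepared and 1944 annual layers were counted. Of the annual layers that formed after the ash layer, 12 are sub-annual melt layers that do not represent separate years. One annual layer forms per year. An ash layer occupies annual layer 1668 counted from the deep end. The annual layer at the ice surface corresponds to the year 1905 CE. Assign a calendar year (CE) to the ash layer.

Between annual layer 1668 and the ice surface there are 1944 − 1668 = 276 annual layers.
Removing the 12 false annual layers leaves 276 − 12 = 264 true annual layers beyond the ash layer.
Counting back 264 years from 1905 CE places the ash layer in 1905 − 264 = 1641 CE.

1641 CE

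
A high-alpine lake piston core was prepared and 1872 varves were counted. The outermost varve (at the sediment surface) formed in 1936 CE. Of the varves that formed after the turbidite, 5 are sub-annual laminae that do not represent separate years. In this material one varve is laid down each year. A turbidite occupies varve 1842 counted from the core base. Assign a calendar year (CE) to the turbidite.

1911 CE

Between varve 1842 and the sediment surface there are 1872 − 1842 = 30 varves.
Excluding 5 false varves: 30 − 5 = 25.
The varve at the sediment surface is 1936 CE, so the turbidite dates to 1936 − 25 = 1911 CE.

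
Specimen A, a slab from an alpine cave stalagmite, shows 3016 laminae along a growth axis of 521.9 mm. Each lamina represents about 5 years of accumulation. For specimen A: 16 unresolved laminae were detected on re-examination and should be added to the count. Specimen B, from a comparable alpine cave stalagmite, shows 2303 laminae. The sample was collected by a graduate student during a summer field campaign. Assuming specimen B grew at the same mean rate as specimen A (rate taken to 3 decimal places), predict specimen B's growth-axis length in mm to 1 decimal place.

391.5 mm

Specimen A: adjusted count: 3016 + 16 = 3032 laminae.
Specimen A: at 5 years per lamina, 3032 × 5 = 15160 years.
A: Mean rate = 521.9 mm / 15160 years ≈ 0.034 mm per year.
Specimen B: 2303 laminae at 5 years each span 2303 × 5 = 11515 years. Length of B = 0.034 × 11515 = 391.5 mm.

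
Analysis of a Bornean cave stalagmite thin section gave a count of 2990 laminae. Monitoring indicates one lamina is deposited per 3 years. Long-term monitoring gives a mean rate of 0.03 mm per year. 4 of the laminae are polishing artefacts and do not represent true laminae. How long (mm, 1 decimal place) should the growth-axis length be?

268.7 mm

Adjusted count: 2990 − 4 = 2986 laminae.
Multiplying by 3 years per lamina: 2986 × 3 = 8958 years.
Length ≈ 0.03 × 8958 = 268.7 mm.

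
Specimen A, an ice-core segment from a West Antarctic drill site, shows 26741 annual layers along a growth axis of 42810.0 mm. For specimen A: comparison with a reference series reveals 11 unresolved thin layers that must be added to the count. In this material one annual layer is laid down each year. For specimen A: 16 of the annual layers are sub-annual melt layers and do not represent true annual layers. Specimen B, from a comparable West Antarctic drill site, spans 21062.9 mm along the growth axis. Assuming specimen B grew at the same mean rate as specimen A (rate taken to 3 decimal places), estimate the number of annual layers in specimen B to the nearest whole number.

13156 annual layers

Specimen A: true annual layer count = 26741 − 16 + 11 = 26736.
A: Mean rate = 42810.0 mm / 26736 years ≈ 1.601 mm per year.
Specimen B: 21062.9 mm / 1.601 mm per year = 13156.09 years ≈ 13156 annual layers.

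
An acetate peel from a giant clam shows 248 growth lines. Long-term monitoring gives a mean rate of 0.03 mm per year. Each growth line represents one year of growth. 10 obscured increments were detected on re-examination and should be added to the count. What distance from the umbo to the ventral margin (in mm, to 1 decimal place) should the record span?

7.7 mm

Adjusted count: 248 + 10 = 258 growth lines.
Length ≈ 0.03 × 258 = 7.7 mm.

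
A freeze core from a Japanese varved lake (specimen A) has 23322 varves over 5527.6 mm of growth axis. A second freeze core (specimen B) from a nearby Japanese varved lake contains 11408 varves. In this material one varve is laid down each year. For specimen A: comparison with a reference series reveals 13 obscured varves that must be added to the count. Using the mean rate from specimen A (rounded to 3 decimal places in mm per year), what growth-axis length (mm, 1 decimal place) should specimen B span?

2703.7 mm

Specimen A: true varve count = 23322 + 13 = 23335.
A: Extension rate ≈ 5527.6 / 23335 = 0.237 mm/yr.
For B, 0.237 mm/year × 11408 years = 2703.7 mm.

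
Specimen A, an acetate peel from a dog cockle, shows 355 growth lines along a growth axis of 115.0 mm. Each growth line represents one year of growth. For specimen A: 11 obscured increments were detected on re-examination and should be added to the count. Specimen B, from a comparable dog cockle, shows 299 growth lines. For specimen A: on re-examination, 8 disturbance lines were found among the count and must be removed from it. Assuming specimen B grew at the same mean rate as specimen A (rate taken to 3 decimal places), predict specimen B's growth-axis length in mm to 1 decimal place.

96.0 mm

Specimen A: after corrections the count is 355 − 8 + 11 = 358 growth lines.
A: Extension rate ≈ 115.0 / 358 = 0.321 mm/year.
B's length ≈ 0.321 × 299 = 96.0 mm.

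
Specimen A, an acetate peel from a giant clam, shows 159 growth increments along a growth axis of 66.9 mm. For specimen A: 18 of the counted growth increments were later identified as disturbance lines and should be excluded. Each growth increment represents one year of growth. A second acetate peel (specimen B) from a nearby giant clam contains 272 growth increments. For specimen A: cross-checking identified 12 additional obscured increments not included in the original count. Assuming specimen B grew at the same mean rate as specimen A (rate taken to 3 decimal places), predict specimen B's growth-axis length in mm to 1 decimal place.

Specimen A: adjusted count: 159 − 18 + 12 = 153 growth increments.
A: Extension rate ≈ 66.9 / 153 = 0.437 mm per year.
B's length ≈ 0.437 × 272 = 118.9 mm.

118.9 mm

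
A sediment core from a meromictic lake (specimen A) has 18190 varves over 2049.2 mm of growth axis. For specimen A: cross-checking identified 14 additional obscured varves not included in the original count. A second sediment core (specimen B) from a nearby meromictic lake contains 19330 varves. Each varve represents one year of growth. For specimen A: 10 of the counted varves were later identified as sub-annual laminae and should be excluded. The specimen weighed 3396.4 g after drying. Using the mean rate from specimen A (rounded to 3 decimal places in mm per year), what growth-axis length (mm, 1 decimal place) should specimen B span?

Specimen A: true varve count = 18190 − 10 + 14 = 18194.
A: Mean rate = 2049.2 mm / 18194 years ≈ 0.113 mm/yr.
B's length ≈ 0.113 × 19330 = 2184.3 mm.

2184.3 mm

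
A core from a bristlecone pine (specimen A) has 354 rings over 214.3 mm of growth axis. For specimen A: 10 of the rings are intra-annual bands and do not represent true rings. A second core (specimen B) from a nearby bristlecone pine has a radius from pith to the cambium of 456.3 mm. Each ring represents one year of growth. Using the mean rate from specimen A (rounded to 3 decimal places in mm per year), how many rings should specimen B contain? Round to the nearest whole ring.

732 rings

Specimen A: true ring count = 354 − 10 = 344.
A: Extension rate ≈ 214.3 / 344 = 0.623 mm/yr.
For B, 456.3 / 0.623 = 732.42 years ≈ 732 rings.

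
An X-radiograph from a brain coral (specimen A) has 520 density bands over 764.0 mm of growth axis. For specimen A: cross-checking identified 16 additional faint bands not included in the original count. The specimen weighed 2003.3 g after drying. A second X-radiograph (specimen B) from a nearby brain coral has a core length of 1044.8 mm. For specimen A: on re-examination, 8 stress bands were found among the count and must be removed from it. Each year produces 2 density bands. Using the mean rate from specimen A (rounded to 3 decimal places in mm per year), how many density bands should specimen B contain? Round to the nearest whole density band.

722 density bands

Specimen A: true density band count = 520 − 8 + 16 = 528.
Specimen A: dividing by 2 density bands per year: 528 / 2 = 264 years.
A: 764.0 mm over 264 years gives 764.0 / 264 ≈ 2.894 mm/year.
Specimen B: 1044.8 mm / 2.894 mm per year = 361.02 years; at 2 density bands per year that is 361.02 × 2 ≈ 722 density bands.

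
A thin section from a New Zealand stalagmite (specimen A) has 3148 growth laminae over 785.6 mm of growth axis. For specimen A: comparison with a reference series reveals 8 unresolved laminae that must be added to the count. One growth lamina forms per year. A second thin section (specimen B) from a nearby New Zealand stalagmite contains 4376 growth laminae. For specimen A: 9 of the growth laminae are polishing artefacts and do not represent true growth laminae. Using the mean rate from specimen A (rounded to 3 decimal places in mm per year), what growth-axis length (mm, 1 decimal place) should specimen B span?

1094.0 mm

Specimen A: correcting the raw count gives 3148 − 9 + 8 = 3147 true growth laminae.
A: 785.6 mm over 3147 years gives 785.6 / 3147 ≈ 0.250 mm/year.
B's length ≈ 0.250 × 4376 = 1094.0 mm.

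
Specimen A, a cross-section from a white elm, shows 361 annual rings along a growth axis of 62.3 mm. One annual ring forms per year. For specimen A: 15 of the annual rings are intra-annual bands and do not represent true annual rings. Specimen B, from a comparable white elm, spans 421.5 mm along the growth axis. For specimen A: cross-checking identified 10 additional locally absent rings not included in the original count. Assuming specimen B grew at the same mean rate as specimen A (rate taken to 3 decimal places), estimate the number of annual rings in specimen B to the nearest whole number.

Specimen A: after corrections the count is 361 − 15 + 10 = 356 annual rings.
A: 62.3 mm over 356 years gives 62.3 / 356 ≈ 0.175 mm/year.
B spans 421.5 / 0.175 = 2408.57 years ≈ 2409 annual rings.

2409 annual rings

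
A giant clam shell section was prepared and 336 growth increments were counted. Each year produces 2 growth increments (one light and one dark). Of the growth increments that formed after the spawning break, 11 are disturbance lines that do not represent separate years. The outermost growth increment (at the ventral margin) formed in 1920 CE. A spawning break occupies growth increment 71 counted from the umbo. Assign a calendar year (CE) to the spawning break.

1793 CE

Between growth increment 71 and the ventral margin there are 336 − 71 = 265 growth increments.
265 − 11 false = 254 true growth increments after the spawning break.
With 2 growth increments per year, 254 / 2 = 127 years.
Counting back 127 years from 1920 CE places the spawning break in 1920 − 127 = 1793 CE.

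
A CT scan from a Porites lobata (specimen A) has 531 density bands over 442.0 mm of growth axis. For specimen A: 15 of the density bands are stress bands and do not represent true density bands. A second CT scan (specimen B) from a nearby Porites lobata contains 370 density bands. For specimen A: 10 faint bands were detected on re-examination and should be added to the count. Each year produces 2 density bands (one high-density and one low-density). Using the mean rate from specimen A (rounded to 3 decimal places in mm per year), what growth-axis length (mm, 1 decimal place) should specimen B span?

311.0 mm

Specimen A: true density band count = 531 − 15 + 10 = 526.
Specimen A: 526 density bands at 2 per year is 526 / 2 = 263 years.
A: Mean rate = 442.0 mm / 263 years ≈ 1.681 mm/year.
Specimen B: with 2 density bands per year, 370 / 2 = 185 years. For B, 1.681 mm/year × 185 years = 311.0 mm.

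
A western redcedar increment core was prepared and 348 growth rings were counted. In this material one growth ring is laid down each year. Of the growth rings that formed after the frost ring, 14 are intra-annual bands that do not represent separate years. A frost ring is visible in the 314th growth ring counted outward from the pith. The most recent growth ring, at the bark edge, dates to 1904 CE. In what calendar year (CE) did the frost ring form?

1884 CE

Between growth ring 314 and the bark edge there are 348 − 314 = 34 growth rings.
Removing the 14 false growth rings leaves 34 − 14 = 20 true growth rings beyond the frost ring.
The growth ring at the bark edge is 1904 CE, so the frost ring dates to 1904 − 20 = 1884 CE.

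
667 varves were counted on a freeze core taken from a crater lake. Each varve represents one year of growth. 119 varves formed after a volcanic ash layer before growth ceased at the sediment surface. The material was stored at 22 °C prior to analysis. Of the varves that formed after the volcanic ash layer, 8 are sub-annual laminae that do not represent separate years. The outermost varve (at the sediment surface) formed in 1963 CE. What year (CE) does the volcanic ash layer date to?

119 varves formed after the volcanic ash layer.
Excluding 8 false varves: 119 − 8 = 111.
Counting back 111 years from 1963 CE places the volcanic ash layer in 1963 − 111 = 1852 CE.

1852 CE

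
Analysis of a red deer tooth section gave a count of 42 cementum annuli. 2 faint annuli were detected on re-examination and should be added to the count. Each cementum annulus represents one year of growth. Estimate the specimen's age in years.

Correcting the raw count gives 42 + 2 = 44 true cementum annuli.
At one cementum annulus per year, that is 44 years.

44 yr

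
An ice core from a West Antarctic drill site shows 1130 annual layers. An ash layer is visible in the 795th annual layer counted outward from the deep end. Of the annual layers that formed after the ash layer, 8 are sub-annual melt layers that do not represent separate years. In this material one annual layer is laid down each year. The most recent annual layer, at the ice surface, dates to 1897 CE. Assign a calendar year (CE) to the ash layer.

1130 − 795 = 335 annual layers lie beyond the ash layer toward the ice surface.
Excluding 8 false annual layers: 335 − 8 = 327.
Counting back 327 years from 1897 CE places the ash layer in 1897 − 327 = 1570 CE.

1570 CE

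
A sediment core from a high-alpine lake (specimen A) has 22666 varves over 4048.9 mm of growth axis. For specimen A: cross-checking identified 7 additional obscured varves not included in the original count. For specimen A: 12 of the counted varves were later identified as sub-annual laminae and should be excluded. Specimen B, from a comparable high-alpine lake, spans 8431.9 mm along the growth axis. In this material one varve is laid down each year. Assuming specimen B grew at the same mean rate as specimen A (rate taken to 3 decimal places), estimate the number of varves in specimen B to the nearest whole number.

47106 varves

Specimen A: after corrections the count is 22666 − 12 + 7 = 22661 varves.
A: Mean rate = 4048.9 mm / 22661 years ≈ 0.179 mm/yr.
For B, 8431.9 / 0.179 = 47105.59 years ≈ 47106 varves.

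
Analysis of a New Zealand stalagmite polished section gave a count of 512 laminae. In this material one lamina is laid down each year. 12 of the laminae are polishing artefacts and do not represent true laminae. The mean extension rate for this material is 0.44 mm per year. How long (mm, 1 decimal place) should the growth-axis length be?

220.0 mm

Adjusted count: 512 − 12 = 500 laminae.
Predicted length = 0.44 mm/year × 500 years = 220.0 mm.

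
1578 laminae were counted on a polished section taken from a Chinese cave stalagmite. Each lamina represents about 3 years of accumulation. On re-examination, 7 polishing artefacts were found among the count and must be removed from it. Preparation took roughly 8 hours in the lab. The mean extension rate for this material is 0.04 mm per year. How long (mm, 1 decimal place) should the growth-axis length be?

188.5 mm

Correcting the raw count gives 1578 − 7 = 1571 true laminae.
At 3 years per lamina, 1571 × 3 = 4713 years.
4713 years at 0.04 mm/year gives 0.04 × 4713 = 188.5 mm.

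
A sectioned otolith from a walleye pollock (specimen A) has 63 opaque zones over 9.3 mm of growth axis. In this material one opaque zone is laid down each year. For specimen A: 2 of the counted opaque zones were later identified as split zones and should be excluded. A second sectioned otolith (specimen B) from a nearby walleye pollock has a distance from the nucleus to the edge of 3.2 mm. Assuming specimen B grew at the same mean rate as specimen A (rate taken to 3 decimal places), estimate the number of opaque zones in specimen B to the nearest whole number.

Specimen A: true opaque zone count = 63 − 2 = 61.
A: Extension rate ≈ 9.3 / 61 = 0.152 mm/yr.
For B, 3.2 / 0.152 = 21.05 years ≈ 21 opaque zones.

21 opaque zones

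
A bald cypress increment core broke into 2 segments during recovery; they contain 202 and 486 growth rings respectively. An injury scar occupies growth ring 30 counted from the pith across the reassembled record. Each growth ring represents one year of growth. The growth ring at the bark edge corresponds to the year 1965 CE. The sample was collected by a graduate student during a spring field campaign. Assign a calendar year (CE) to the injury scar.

Total growth rings = 202 + 486 = 688.
The injury scar sits at growth ring 30 from the pith, so 688 − 30 = 658 growth rings formed after it.
1965 − 658 = 1307 CE.

1307 CE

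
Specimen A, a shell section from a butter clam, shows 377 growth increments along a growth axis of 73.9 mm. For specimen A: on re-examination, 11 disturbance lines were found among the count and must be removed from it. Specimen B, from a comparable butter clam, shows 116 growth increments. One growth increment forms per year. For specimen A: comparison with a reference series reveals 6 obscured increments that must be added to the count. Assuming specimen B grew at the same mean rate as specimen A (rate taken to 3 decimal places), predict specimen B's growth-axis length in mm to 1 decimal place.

Specimen A: after corrections the count is 377 − 11 + 6 = 372 growth increments.
A: Extension rate ≈ 73.9 / 372 = 0.199 mm/yr.
For B, 0.199 mm/year × 116 years = 23.1 mm.

23.1 mm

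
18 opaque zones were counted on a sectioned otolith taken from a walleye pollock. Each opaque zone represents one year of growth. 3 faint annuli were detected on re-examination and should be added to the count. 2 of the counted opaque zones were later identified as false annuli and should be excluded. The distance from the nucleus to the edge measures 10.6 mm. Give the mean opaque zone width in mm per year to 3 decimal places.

0.558 mm per year

Adjusted count: 18 − 2 + 3 = 19 opaque zones.
Extension rate ≈ 10.6 / 19 = 0.558 mm per year.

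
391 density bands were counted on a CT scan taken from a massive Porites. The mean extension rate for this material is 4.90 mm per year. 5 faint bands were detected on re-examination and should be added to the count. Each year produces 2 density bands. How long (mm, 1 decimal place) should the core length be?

970.2 mm

Adjusted count: 391 + 5 = 396 density bands.
With 2 density bands per year, 396 / 2 = 198 years.
198 years at 4.90 mm/year gives 4.90 × 198 = 970.2 mm.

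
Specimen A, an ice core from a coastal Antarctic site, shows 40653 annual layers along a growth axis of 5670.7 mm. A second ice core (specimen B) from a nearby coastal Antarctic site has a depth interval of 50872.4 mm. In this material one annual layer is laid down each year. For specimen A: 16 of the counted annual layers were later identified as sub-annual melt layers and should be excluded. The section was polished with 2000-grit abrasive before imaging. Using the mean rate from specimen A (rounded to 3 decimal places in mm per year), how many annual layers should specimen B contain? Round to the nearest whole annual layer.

363374 annual layers

Specimen A: true annual layer count = 40653 − 16 = 40637.
A: 5670.7 mm over 40637 years gives 5670.7 / 40637 ≈ 0.140 mm/year.
Specimen B: 50872.4 mm / 0.140 mm per year = 363374.29 years ≈ 363374 annual layers.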